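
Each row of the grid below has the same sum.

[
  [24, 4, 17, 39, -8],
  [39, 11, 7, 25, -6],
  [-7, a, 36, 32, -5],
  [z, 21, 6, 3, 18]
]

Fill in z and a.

Row 1 sums to 76 and so does row 2; that's the common total.
In row 4 the known cells total 48, leaving 76 − 48 = 28.
In row 3 the known cells total 56, leaving 76 − 56 = 20.

z = 28, a = 20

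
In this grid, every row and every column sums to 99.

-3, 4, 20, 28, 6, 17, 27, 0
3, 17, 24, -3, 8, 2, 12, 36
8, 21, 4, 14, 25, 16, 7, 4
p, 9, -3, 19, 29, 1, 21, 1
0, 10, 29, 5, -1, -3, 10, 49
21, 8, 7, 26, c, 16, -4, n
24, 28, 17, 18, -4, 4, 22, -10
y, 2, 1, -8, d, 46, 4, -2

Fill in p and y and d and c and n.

p = 22, y = 24, d = 32, c = 4, n = 21

Column 8: 0 + 36 + 4 + 1 + 49 − 10 − 2 = 78, so its missing entry is 99 − 78 = 21.
Row 6: 21 + 8 + 7 + 26 + 16 − 4 + 21 = 95, so its missing entry is 99 − 95 = 4.
Column 5: 6 + 8 + 25 + 29 − 1 + 4 − 4 = 67, so its missing entry is 99 − 67 = 32.
Row 8: 2 + 1 − 8 + 32 + 46 + 4 − 2 = 75, so its missing entry is 99 − 75 = 24.
Row 4: 9 − 3 + 19 + 29 + 1 + 21 + 1 = 77, so its missing entry is 99 − 77 = 22.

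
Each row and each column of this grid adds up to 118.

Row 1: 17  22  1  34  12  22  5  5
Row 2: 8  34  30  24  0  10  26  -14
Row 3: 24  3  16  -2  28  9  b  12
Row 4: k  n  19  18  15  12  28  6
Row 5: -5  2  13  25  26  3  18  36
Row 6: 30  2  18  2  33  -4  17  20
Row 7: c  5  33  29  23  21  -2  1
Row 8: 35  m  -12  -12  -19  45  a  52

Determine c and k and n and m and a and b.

c = 8, k = 1, n = 19, m = 31, a = -2, b = 28

Row 3: 24 + 3 + 16 − 2 + 28 + 9 + 12 = 90, so its missing entry is 118 − 90 = 28.
Column 7: 5 + 26 + 28 + 28 + 18 + 17 − 2 = 120, so its missing entry is 118 − 120 = -2.
Row 8: 35 − 12 − 12 − 19 + 45 − 2 + 52 = 87, so its missing entry is 118 − 87 = 31.
Column 2: 22 + 34 + 3 + 2 + 2 + 5 + 31 = 99, so its missing entry is 118 − 99 = 19.
Row 4: 19 + 19 + 18 + 15 + 12 + 28 + 6 = 117, so its missing entry is 118 − 117 = 1.
Row 7: 5 + 33 + 29 + 23 + 21 − 2 + 1 = 110, so its missing entry is 118 − 110 = 8.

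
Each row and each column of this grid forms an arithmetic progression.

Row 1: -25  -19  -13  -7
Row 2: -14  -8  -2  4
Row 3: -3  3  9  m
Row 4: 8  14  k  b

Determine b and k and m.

Along each row the entries change by 6 per step; down each column they change by 11.
Row 4: from 8 at column 1, stepping by 6 to column 4 gives 26.
Row 4: from 8 at column 1, stepping by 6 to column 3 gives 20.
Row 3: from -3 at column 1, stepping by 6 to column 4 gives 15.

b = 26, k = 20, m = 15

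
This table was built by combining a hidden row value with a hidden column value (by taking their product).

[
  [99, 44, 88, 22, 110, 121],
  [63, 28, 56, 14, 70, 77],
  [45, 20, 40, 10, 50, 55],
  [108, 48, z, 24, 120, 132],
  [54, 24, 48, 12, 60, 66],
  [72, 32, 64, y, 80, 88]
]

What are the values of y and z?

y = 16, z = 96

Each row is a constant multiple of every other row — this is a multiplication table with the headers hidden.
Row 6 is 80/110 = 8/11 times row 1, so its entry in column 4 is 22 × 8/11 = 16.
Row 4 is 120/110 = 12/11 times row 1, so its entry in column 3 is 88 × 12/11 = 96.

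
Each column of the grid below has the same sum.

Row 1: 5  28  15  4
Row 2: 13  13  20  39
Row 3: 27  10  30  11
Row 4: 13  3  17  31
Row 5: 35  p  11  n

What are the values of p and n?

p = 39, n = 8

Column 1 sums to 93 and so does column 3; that's the common total.
In column 2 the known cells total 54, leaving 93 − 54 = 39.
In column 4 the known cells total 85, leaving 93 − 85 = 8.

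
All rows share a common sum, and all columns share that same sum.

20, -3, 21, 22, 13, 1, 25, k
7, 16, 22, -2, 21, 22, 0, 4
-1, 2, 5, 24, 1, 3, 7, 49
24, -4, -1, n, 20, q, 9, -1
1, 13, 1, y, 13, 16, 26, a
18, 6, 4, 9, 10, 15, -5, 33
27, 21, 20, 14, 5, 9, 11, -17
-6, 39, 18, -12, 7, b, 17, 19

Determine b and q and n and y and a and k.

Rows 2 and 3 both sum to 90, so that's the common total.
The known cells in row 1 total 99, leaving 90 − 99 = -9 for the blank.
The known cells in row 8 total 82, leaving 90 − 82 = 8 for the blank.
The known cells in column 8 total 78, leaving 90 − 78 = 12 for the blank.
The known cells in row 5 total 82, leaving 90 − 82 = 8 for the blank.
The known cells in column 4 total 63, leaving 90 − 63 = 27 for the blank.
The known cells in row 4 total 74, leaving 90 − 74 = 16 for the blank.

b = 8, q = 16, n = 27, y = 8, a = 12, k = -9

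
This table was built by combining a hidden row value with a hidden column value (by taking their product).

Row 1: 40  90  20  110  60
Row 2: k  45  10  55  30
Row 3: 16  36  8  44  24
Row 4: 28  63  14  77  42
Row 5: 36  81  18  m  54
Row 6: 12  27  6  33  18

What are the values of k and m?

k = 20, m = 99

Each row is a constant multiple of every other row — this is a multiplication table with the headers hidden.
Row 2 is 10/20 = 1/2 times row 1, so its entry in column 1 is 40 × 1/2 = 20.
Row 5 is 18/20 = 9/10 times row 1, so its entry in column 4 is 110 × 9/10 = 99.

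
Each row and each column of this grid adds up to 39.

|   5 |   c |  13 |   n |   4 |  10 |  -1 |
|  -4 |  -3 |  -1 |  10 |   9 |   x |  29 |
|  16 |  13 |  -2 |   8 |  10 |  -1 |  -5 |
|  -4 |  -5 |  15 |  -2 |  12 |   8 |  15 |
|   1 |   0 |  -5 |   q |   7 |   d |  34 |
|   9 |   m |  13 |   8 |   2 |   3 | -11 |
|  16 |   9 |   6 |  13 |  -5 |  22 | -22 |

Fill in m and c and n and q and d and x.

Row 2 has -4 − 3 − 1 + 10 + 9 + 29 = 40; the blank must be 39 − 40 = -1.
Row 6 has 9 + 13 + 8 + 2 + 3 − 11 = 24; the blank must be 39 − 24 = 15.
Column 2 has -3 + 13 − 5 + 0 + 15 + 9 = 29; the blank must be 39 − 29 = 10.
Row 1 has 5 + 10 + 13 + 4 + 10 − 1 = 41; the blank must be 39 − 41 = -2.
Column 4 has -2 + 10 + 8 − 2 + 8 + 13 = 35; the blank must be 39 − 35 = 4.
Row 5 has 1 + 0 − 5 + 4 + 7 + 34 = 41; the blank must be 39 − 41 = -2.

m = 15, c = 10, n = -2, q = 4, d = -2, x = -1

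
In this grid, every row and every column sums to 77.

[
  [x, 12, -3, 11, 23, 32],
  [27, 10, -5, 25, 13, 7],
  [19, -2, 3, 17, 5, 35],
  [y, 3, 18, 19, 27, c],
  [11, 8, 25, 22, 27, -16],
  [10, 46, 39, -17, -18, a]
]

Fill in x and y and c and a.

Row 6 has 10 + 46 + 39 − 17 − 18 = 60; the blank must be 77 − 60 = 17.
Column 6 has 32 + 7 + 35 − 16 + 17 = 75; the blank must be 77 − 75 = 2.
Row 4 has 3 + 18 + 19 + 27 + 2 = 69; the blank must be 77 − 69 = 8.
Row 1 has 12 − 3 + 11 + 23 + 32 = 75; the blank must be 77 − 75 = 2.

x = 2, y = 8, c = 2, a = 17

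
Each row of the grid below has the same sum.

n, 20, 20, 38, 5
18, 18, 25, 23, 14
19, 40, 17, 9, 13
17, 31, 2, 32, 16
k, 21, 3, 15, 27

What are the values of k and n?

k = 32, n = 15

Rows 2 and 3 both add up to 98, so every row sums to 98.
Row 5: 21 + 3 + 15 + 27 = 66, so the missing entry is 98 − 66 = 32.
Row 1: 20 + 20 + 38 + 5 = 83, so the missing entry is 98 − 83 = 15.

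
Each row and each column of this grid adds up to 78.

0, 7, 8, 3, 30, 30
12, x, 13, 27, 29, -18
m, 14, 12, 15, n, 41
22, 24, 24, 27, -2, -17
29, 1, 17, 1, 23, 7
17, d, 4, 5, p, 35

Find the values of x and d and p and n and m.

x = 15, d = 17, p = 0, n = -2, m = -2

Row 2: 12 + 13 + 27 + 29 − 18 = 63, so its missing entry is 78 − 63 = 15.
Column 1: 0 + 12 + 22 + 29 + 17 = 80, so its missing entry is 78 − 80 = -2.
Row 3: -2 + 14 + 12 + 15 + 41 = 80, so its missing entry is 78 − 80 = -2.
Column 5: 30 + 29 − 2 − 2 + 23 = 78, so its missing entry is 78 − 78 = 0.
Row 6: 17 + 4 + 5 + 0 + 35 = 61, so its missing entry is 78 − 61 = 17.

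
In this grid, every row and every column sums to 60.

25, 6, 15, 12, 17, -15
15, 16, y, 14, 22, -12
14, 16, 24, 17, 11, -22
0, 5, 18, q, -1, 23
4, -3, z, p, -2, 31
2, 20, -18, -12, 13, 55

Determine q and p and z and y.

Row 2 has 15 + 16 + 14 + 22 − 12 = 55; the blank must be 60 − 55 = 5.
Row 4 has 0 + 5 + 18 − 1 + 23 = 45; the blank must be 60 − 45 = 15.
Column 3 has 15 + 5 + 24 + 18 − 18 = 44; the blank must be 60 − 44 = 16.
Row 5 has 4 − 3 + 16 − 2 + 31 = 46; the blank must be 60 − 46 = 14.

q = 15, p = 14, z = 16, y = 5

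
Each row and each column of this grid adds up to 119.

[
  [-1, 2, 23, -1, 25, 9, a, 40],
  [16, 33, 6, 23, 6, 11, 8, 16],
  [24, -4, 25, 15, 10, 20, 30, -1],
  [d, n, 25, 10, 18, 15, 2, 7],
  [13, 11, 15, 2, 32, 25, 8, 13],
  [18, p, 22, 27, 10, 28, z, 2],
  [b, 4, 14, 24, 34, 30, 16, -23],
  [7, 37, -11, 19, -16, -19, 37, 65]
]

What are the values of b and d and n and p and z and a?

Row 1: -1 + 2 + 23 − 1 + 25 + 9 + 40 = 97, so its missing entry is 119 − 97 = 22.
Column 7: 22 + 8 + 30 + 2 + 8 + 16 + 37 = 123, so its missing entry is 119 − 123 = -4.
Row 6: 18 + 22 + 27 + 10 + 28 − 4 + 2 = 103, so its missing entry is 119 − 103 = 16.
Column 2: 2 + 33 − 4 + 11 + 16 + 4 + 37 = 99, so its missing entry is 119 − 99 = 20.
Row 4: 20 + 25 + 10 + 18 + 15 + 2 + 7 = 97, so its missing entry is 119 − 97 = 22.
Row 7: 4 + 14 + 24 + 34 + 30 + 16 − 23 = 99, so its missing entry is 119 − 99 = 20.

b = 20, d = 22, n = 20, p = 16, z = -4, a = 22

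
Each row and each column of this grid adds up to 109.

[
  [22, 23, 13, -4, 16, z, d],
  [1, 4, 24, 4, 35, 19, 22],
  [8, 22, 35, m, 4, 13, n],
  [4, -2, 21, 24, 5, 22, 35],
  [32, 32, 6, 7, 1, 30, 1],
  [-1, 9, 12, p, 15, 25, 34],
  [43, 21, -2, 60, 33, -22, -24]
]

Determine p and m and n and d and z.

p = 15, m = 3, n = 24, d = 17, z = 22

The known cells in column 6 total 87, leaving 109 − 87 = 22 for the blank.
The known cells in row 1 total 92, leaving 109 − 92 = 17 for the blank.
The known cells in column 7 total 85, leaving 109 − 85 = 24 for the blank.
The known cells in row 3 total 106, leaving 109 − 106 = 3 for the blank.
The known cells in row 6 total 94, leaving 109 − 94 = 15 for the blank.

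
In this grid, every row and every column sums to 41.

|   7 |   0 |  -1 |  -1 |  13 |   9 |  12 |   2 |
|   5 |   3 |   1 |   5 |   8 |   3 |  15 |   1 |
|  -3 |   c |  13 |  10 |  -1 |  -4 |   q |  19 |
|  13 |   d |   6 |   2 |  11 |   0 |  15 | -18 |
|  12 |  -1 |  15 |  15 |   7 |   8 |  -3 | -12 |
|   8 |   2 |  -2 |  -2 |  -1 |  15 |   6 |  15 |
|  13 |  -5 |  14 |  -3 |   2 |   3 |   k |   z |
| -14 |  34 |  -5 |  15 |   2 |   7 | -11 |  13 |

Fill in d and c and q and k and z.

Row 4 has 13 + 6 + 2 + 11 + 0 + 15 − 18 = 29; the blank must be 41 − 29 = 12.
Column 2 has 0 + 3 + 12 − 1 + 2 − 5 + 34 = 45; the blank must be 41 − 45 = -4.
Column 8 has 2 + 1 + 19 − 18 − 12 + 15 + 13 = 20; the blank must be 41 − 20 = 21.
Row 3 has -3 − 4 + 13 + 10 − 1 − 4 + 19 = 30; the blank must be 41 − 30 = 11.
Row 7 has 13 − 5 + 14 − 3 + 2 + 3 + 21 = 45; the blank must be 41 − 45 = -4.

d = 12, c = -4, q = 11, k = -4, z = 21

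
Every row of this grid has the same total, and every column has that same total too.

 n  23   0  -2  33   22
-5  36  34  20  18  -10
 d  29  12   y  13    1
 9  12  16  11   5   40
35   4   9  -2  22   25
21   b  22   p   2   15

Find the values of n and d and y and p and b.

Rows 2 and 4 both sum to 93, so that's the common total.
The known cells in row 1 total 76, leaving 93 − 76 = 17 for the blank.
The known cells in column 1 total 77, leaving 93 − 77 = 16 for the blank.
The known cells in column 2 total 104, leaving 93 − 104 = -11 for the blank.
The known cells in row 3 total 71, leaving 93 − 71 = 22 for the blank.
The known cells in row 6 total 49, leaving 93 − 49 = 44 for the blank.

n = 17, d = 16, y = 22, p = 44, b = -11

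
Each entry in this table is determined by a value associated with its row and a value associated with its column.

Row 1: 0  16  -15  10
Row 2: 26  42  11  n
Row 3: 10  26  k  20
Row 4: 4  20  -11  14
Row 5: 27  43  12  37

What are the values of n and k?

The difference between any two rows is the same in every column — this is an addition table with the headers hidden.
Row 2 minus row 1 is 26 − 0 = 26, so its entry in column 4 is 10 + 26 = 36.
Row 3 minus row 1 is 10 − 0 = 10, so its entry in column 3 is -15 + 10 = -5.

n = 36, k = -5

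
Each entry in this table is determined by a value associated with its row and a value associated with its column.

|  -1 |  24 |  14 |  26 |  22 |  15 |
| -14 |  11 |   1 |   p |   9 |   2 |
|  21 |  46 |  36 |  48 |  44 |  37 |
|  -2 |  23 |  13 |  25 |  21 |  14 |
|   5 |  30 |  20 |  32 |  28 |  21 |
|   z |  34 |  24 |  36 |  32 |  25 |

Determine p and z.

The difference between any two rows is the same in every column — this is an addition table with the headers hidden.
Row 2 minus row 1 is 11 − 24 = -13, so its entry in column 4 is 26 + (-13) = 13.
Row 6 minus row 1 is 34 − 24 = 10, so its entry in column 1 is -1 + 10 = 9.

p = 13, z = 9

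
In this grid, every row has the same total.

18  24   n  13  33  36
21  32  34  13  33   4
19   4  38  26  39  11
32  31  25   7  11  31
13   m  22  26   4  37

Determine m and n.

Row 2 sums to 137 and so does row 3; that's the common total.
In row 5 the known cells total 102, leaving 137 − 102 = 35.
In row 1 the known cells total 124, leaving 137 − 124 = 13.

m = 35, n = 13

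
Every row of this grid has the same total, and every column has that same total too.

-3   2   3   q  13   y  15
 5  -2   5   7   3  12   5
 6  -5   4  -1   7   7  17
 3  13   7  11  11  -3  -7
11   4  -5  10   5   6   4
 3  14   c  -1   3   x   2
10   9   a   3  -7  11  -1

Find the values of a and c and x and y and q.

Rows 2 and 3 both sum to 35, so that's the common total.
The known cells in row 7 total 25, leaving 35 − 25 = 10 for the blank.
The known cells in column 4 total 29, leaving 35 − 29 = 6 for the blank.
The known cells in row 1 total 36, leaving 35 − 36 = -1 for the blank.
The known cells in column 6 total 32, leaving 35 − 32 = 3 for the blank.
The known cells in row 6 total 24, leaving 35 − 24 = 11 for the blank.

a = 10, c = 11, x = 3, y = -1, q = 6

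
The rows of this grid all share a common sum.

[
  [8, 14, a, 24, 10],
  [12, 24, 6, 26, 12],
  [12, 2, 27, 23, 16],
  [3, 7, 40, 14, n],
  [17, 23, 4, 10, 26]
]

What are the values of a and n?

a = 24, n = 16

The complete rows each total 80.
Row 1 is missing 80 − 56 = 24 (since 8 + 14 + 24 + 10 = 56).
Row 4 is missing 80 − 64 = 16 (since 3 + 7 + 40 + 14 = 64).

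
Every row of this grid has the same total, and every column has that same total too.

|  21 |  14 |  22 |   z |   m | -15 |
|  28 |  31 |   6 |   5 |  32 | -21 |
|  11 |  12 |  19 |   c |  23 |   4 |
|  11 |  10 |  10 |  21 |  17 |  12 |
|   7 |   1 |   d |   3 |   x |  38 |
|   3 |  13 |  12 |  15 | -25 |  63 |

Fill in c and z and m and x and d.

c = 12, z = 25, m = 14, x = 20, d = 12

Rows 2 and 4 both sum to 81, so that's the common total.
The known cells in column 3 total 69, leaving 81 − 69 = 12 for the blank.
The known cells in row 5 total 61, leaving 81 − 61 = 20 for the blank.
The known cells in column 5 total 67, leaving 81 − 67 = 14 for the blank.
The known cells in row 1 total 56, leaving 81 − 56 = 25 for the blank.
The known cells in row 3 total 69, leaving 81 − 69 = 12 for the blank.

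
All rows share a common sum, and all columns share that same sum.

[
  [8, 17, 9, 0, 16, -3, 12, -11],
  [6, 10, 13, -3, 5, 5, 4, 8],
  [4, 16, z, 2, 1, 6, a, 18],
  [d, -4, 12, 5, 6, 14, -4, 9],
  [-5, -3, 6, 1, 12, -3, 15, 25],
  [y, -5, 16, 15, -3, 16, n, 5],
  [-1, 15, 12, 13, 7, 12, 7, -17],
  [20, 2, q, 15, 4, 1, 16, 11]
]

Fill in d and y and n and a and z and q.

d = 10, y = 6, n = -2, a = 0, z = 1, q = -21

Rows 1 and 2 both sum to 48, so that's the common total.
Row 4: -4 + 12 + 5 + 6 + 14 − 4 + 9 = 38, so its missing entry is 48 − 38 = 10.
Column 1: 8 + 6 + 4 + 10 − 5 − 1 + 20 = 42, so its missing entry is 48 − 42 = 6.
Row 6: 6 − 5 + 16 + 15 − 3 + 16 + 5 = 50, so its missing entry is 48 − 50 = -2.
Column 7: 12 + 4 − 4 + 15 − 2 + 7 + 16 = 48, so its missing entry is 48 − 48 = 0.
Row 3: 4 + 16 + 2 + 1 + 6 + 0 + 18 = 47, so its missing entry is 48 − 47 = 1.
Row 8: 20 + 2 + 15 + 4 + 1 + 16 + 11 = 69, so its missing entry is 48 − 69 = -21.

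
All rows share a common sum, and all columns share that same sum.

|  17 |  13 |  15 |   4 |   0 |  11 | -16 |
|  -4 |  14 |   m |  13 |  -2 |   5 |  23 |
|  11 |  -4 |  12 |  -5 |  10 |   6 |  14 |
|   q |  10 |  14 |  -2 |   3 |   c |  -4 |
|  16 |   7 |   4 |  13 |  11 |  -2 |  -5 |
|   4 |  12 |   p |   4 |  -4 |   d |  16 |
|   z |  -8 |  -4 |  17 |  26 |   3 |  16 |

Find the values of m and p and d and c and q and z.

Rows 1 and 3 both sum to 44, so that's the common total.
Row 2: -4 + 14 + 13 − 2 + 5 + 23 = 49, so its missing entry is 44 − 49 = -5.
Row 7: -8 − 4 + 17 + 26 + 3 + 16 = 50, so its missing entry is 44 − 50 = -6.
Column 1: 17 − 4 + 11 + 16 + 4 − 6 = 38, so its missing entry is 44 − 38 = 6.
Row 4: 6 + 10 + 14 − 2 + 3 − 4 = 27, so its missing entry is 44 − 27 = 17.
Column 6: 11 + 5 + 6 + 17 − 2 + 3 = 40, so its missing entry is 44 − 40 = 4.
Row 6: 4 + 12 + 4 − 4 + 4 + 16 = 36, so its missing entry is 44 − 36 = 8.

m = -5, p = 8, d = 4, c = 17, q = 6, z = -6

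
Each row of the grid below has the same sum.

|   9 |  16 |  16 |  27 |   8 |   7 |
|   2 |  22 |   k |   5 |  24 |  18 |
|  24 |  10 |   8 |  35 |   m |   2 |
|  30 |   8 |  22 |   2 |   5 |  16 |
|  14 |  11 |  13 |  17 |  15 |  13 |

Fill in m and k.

m = 4, k = 12

Rows 1 and 5 both add up to 83, so every row sums to 83.
Row 3: 24 + 10 + 8 + 35 + 2 = 79, so the missing entry is 83 − 79 = 4.
Row 2: 2 + 22 + 5 + 24 + 18 = 71, so the missing entry is 83 − 71 = 12.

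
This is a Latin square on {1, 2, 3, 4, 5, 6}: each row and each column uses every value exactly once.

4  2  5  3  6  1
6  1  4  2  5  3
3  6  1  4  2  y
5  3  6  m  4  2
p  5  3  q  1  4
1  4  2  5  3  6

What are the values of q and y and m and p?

For row 5, column 1: column 1 already has {1, 3, 4, 5, 6}; that leaves 2.
For row 3, column 6: row 3 already has {1, 2, 3, 4, 6}; that leaves 5.
Cell (4,4): row 4 already has {2, 3, 4, 5, 6} → 1.
For row 5, column 4: row 5 already has {1, 2, 3, 4, 5}; that leaves 6.

q = 6, y = 5, m = 1, p = 2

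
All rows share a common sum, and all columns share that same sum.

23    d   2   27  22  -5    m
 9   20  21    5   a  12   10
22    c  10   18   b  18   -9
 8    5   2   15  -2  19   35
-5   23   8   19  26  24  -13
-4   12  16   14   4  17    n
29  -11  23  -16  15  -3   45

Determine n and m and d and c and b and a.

n = 23, m = -9, d = 22, c = 11, b = 12, a = 5

Rows 4 and 5 both sum to 82, so that's the common total.
Row 2: 9 + 20 + 21 + 5 + 12 + 10 = 77, so its missing entry is 82 − 77 = 5.
Column 5: 22 + 5 − 2 + 26 + 4 + 15 = 70, so its missing entry is 82 − 70 = 12.
Row 3: 22 + 10 + 18 + 12 + 18 − 9 = 71, so its missing entry is 82 − 71 = 11.
Column 2: 20 + 11 + 5 + 23 + 12 − 11 = 60, so its missing entry is 82 − 60 = 22.
Row 1: 23 + 22 + 2 + 27 + 22 − 5 = 91, so its missing entry is 82 − 91 = -9.
Row 6: -4 + 12 + 16 + 14 + 4 + 17 = 59, so its missing entry is 82 − 59 = 23.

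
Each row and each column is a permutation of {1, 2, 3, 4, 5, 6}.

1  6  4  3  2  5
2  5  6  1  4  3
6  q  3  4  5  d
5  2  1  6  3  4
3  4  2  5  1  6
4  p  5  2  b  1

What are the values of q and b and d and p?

For row 6, column 5: column 5 already has {1, 2, 3, 4, 5}; that leaves 6.
For row 6, column 2: row 6 already has {1, 2, 4, 5, 6}; that leaves 3.
Cell (3,6): column 6 already has {1, 3, 4, 5, 6} → 2.
At (row 3, col 2): row 3 already has {2, 3, 4, 5, 6}, so the value is 1.

q = 1, b = 6, d = 2, p = 3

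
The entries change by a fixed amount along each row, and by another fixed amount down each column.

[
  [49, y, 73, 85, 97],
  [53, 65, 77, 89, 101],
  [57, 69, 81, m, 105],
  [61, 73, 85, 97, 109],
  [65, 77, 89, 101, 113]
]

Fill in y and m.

y = 61, m = 93

Along each row the entries change by 12 per step; down each column they change by 4.
Row 1: from 49 at column 1, stepping by 12 to column 2 gives 61.
Row 3: from 57 at column 1, stepping by 12 to column 4 gives 93.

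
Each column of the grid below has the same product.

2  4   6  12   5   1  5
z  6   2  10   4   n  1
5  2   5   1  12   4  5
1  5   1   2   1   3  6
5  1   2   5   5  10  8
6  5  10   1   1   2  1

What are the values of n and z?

n = 5, z = 4

Columns 3 and 5 each multiply to 1200, so every column has product 1200.
Column 6: 1×4×3×10×2 = 240, so the missing entry is 1200 ÷ 240 = 5.
Column 1: 2×5×1×5×6 = 300, so the missing entry is 1200 ÷ 300 = 4.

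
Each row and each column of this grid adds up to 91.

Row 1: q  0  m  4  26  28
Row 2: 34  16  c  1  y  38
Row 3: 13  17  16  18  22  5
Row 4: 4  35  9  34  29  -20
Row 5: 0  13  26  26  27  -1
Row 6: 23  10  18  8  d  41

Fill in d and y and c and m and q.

d = -9, y = -4, c = 6, m = 16, q = 17

Column 1 has 34 + 13 + 4 + 0 + 23 = 74; the blank must be 91 − 74 = 17.
Row 6 has 23 + 10 + 18 + 8 + 41 = 100; the blank must be 91 − 100 = -9.
Column 5 has 26 + 22 + 29 + 27 − 9 = 95; the blank must be 91 − 95 = -4.
Row 2 has 34 + 16 + 1 − 4 + 38 = 85; the blank must be 91 − 85 = 6.
Row 1 has 17 + 0 + 4 + 26 + 28 = 75; the blank must be 91 − 75 = 16.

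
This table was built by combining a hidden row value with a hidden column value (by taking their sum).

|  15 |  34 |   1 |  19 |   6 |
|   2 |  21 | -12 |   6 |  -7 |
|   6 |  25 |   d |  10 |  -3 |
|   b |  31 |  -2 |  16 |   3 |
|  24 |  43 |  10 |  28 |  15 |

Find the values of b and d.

The difference between any two rows is the same in every column — this is an addition table with the headers hidden.
Row 4 minus row 1 is 31 − 34 = -3, so its entry in column 1 is 15 + (-3) = 12.
Row 3 minus row 1 is 25 − 34 = -9, so its entry in column 3 is 1 + (-9) = -8.

b = 12, d = -8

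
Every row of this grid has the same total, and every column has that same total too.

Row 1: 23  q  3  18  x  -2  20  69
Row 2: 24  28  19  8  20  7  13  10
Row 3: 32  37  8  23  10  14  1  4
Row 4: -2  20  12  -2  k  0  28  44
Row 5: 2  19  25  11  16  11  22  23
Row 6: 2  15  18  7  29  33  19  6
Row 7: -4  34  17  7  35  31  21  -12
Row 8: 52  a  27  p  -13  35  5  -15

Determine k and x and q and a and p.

k = 29, x = 3, q = -5, a = -19, p = 57

Rows 2 and 3 both sum to 129, so that's the common total.
Row 4 has -2 + 20 + 12 − 2 + 0 + 28 + 44 = 100; the blank must be 129 − 100 = 29.
Column 5 has 20 + 10 + 29 + 16 + 29 + 35 − 13 = 126; the blank must be 129 − 126 = 3.
Row 1 has 23 + 3 + 18 + 3 − 2 + 20 + 69 = 134; the blank must be 129 − 134 = -5.
Column 2 has -5 + 28 + 37 + 20 + 19 + 15 + 34 = 148; the blank must be 129 − 148 = -19.
Row 8 has 52 − 19 + 27 − 13 + 35 + 5 − 15 = 72; the blank must be 129 − 72 = 57.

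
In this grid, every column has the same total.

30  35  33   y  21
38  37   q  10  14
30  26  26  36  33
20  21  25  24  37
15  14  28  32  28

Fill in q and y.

q = 21, y = 31

Columns 1 and 5 both add up to 133, so every column sums to 133.
Column 3: 33 + 26 + 25 + 28 = 112, so the missing entry is 133 − 112 = 21.
Column 4: 10 + 36 + 24 + 32 = 102, so the missing entry is 133 − 102 = 31.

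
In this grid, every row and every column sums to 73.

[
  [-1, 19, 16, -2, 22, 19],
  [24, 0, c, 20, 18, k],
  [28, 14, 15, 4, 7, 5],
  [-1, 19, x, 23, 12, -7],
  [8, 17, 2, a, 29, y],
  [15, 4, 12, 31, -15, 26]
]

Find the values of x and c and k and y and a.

The known cells in column 4 total 76, leaving 73 − 76 = -3 for the blank.
The known cells in row 5 total 53, leaving 73 − 53 = 20 for the blank.
The known cells in column 6 total 63, leaving 73 − 63 = 10 for the blank.
The known cells in row 2 total 72, leaving 73 − 72 = 1 for the blank.
The known cells in row 4 total 46, leaving 73 − 46 = 27 for the blank.

x = 27, c = 1, k = 10, y = 20, a = -3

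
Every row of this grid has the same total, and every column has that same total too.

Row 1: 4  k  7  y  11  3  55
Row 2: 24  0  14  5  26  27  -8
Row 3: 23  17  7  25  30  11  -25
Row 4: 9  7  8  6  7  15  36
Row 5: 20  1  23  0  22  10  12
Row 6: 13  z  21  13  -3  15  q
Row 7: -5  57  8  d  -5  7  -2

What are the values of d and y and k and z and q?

d = 28, y = 11, k = -3, z = 9, q = 20

Rows 2 and 3 both sum to 88, so that's the common total.
Column 7 has 55 − 8 − 25 + 36 + 12 − 2 = 68; the blank must be 88 − 68 = 20.
Row 6 has 13 + 21 + 13 − 3 + 15 + 20 = 79; the blank must be 88 − 79 = 9.
Column 2 has 0 + 17 + 7 + 1 + 9 + 57 = 91; the blank must be 88 − 91 = -3.
Row 1 has 4 − 3 + 7 + 11 + 3 + 55 = 77; the blank must be 88 − 77 = 11.
Row 7 has -5 + 57 + 8 − 5 + 7 − 2 = 60; the blank must be 88 − 60 = 28.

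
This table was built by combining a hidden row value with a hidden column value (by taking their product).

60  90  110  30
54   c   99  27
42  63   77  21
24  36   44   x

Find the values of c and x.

c = 81, x = 12

Each row is a constant multiple of every other row — this is a multiplication table with the headers hidden.
Row 2 is 99/110 = 9/10 times row 1, so its entry in column 2 is 90 × 9/10 = 81.
Row 4 is 44/110 = 2/5 times row 1, so its entry in column 4 is 30 × 2/5 = 12.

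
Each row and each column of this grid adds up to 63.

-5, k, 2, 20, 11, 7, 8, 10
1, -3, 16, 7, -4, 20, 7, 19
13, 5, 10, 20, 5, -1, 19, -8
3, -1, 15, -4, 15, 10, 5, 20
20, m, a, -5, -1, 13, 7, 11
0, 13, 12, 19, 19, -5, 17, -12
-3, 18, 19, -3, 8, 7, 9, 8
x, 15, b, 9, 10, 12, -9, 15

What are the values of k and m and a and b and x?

k = 10, m = 6, a = 12, b = -23, x = 34

Row 1: -5 + 2 + 20 + 11 + 7 + 8 + 10 = 53, so its missing entry is 63 − 53 = 10.
Column 1: -5 + 1 + 13 + 3 + 20 + 0 − 3 = 29, so its missing entry is 63 − 29 = 34.
Row 8: 34 + 15 + 9 + 10 + 12 − 9 + 15 = 86, so its missing entry is 63 − 86 = -23.
Column 3: 2 + 16 + 10 + 15 + 12 + 19 − 23 = 51, so its missing entry is 63 − 51 = 12.
Row 5: 20 + 12 − 5 − 1 + 13 + 7 + 11 = 57, so its missing entry is 63 − 57 = 6.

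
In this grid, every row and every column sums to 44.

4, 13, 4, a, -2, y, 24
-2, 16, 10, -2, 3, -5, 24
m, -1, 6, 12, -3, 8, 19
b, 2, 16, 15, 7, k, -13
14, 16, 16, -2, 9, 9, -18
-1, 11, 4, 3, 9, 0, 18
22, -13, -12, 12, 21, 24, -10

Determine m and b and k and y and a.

m = 3, b = 4, k = 13, y = -5, a = 6

Column 4 has -2 + 12 + 15 − 2 + 3 + 12 = 38; the blank must be 44 − 38 = 6.
Row 3 has -1 + 6 + 12 − 3 + 8 + 19 = 41; the blank must be 44 − 41 = 3.
Column 1 has 4 − 2 + 3 + 14 − 1 + 22 = 40; the blank must be 44 − 40 = 4.
Row 1 has 4 + 13 + 4 + 6 − 2 + 24 = 49; the blank must be 44 − 49 = -5.
Row 4 has 4 + 2 + 16 + 15 + 7 − 13 = 31; the blank must be 44 − 31 = 13.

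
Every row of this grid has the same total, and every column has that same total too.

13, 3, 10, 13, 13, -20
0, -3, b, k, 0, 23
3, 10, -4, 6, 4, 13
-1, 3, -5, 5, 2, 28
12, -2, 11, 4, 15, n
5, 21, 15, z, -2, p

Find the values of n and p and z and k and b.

Rows 1 and 3 both sum to 32, so that's the common total.
Column 3 has 10 − 4 − 5 + 11 + 15 = 27; the blank must be 32 − 27 = 5.
Row 5 has 12 − 2 + 11 + 4 + 15 = 40; the blank must be 32 − 40 = -8.
Column 6 has -20 + 23 + 13 + 28 − 8 = 36; the blank must be 32 − 36 = -4.
Row 6 has 5 + 21 + 15 − 2 − 4 = 35; the blank must be 32 − 35 = -3.
Row 2 has 0 − 3 + 5 + 0 + 23 = 25; the blank must be 32 − 25 = 7.

n = -8, p = -4, z = -3, k = 7, b = 5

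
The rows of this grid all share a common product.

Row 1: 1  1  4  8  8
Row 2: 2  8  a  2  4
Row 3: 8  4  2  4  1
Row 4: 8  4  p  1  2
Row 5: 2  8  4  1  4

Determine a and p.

a = 2, p = 4

Rows 1 and 3 each multiply to 256, so every row has product 256.
Row 2: 2×8×2×4 = 128, so the missing entry is 256 ÷ 128 = 2.
Row 4: 8×4×1×2 = 64, so the missing entry is 256 ÷ 64 = 4.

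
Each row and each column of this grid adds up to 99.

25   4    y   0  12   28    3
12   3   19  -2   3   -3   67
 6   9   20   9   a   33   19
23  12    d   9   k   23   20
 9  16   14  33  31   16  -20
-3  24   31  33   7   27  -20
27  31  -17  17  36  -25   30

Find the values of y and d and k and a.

The known cells in row 1 total 72, leaving 99 − 72 = 27 for the blank.
The known cells in column 3 total 94, leaving 99 − 94 = 5 for the blank.
The known cells in row 4 total 92, leaving 99 − 92 = 7 for the blank.
The known cells in row 3 total 96, leaving 99 − 96 = 3 for the blank.

y = 27, d = 5, k = 7, a = 3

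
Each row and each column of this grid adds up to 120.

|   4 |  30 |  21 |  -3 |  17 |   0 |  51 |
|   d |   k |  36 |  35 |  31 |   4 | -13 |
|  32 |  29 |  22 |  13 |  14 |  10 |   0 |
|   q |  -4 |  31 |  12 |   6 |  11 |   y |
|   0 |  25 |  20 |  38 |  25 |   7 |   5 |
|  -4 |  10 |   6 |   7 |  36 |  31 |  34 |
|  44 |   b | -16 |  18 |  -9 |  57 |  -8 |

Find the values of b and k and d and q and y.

b = 34, k = -4, d = 31, q = 13, y = 51

Row 7: 44 − 16 + 18 − 9 + 57 − 8 = 86, so its missing entry is 120 − 86 = 34.
Column 2: 30 + 29 − 4 + 25 + 10 + 34 = 124, so its missing entry is 120 − 124 = -4.
Column 7: 51 − 13 + 0 + 5 + 34 − 8 = 69, so its missing entry is 120 − 69 = 51.
Row 4: -4 + 31 + 12 + 6 + 11 + 51 = 107, so its missing entry is 120 − 107 = 13.
Row 2: -4 + 36 + 35 + 31 + 4 − 13 = 89, so its missing entry is 120 − 89 = 31.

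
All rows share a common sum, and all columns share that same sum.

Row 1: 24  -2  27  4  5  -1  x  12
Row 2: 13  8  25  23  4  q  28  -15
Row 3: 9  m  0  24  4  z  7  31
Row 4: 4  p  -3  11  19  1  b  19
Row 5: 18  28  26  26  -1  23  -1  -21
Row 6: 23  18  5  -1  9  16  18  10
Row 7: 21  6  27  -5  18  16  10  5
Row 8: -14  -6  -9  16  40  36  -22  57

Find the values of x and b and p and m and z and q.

Rows 5 and 6 both sum to 98, so that's the common total.
Row 2: 13 + 8 + 25 + 23 + 4 + 28 − 15 = 86, so its missing entry is 98 − 86 = 12.
Row 1: 24 − 2 + 27 + 4 + 5 − 1 + 12 = 69, so its missing entry is 98 − 69 = 29.
Column 7: 29 + 28 + 7 − 1 + 18 + 10 − 22 = 69, so its missing entry is 98 − 69 = 29.
Row 4: 4 − 3 + 11 + 19 + 1 + 29 + 19 = 80, so its missing entry is 98 − 80 = 18.
Column 2: -2 + 8 + 18 + 28 + 18 + 6 − 6 = 70, so its missing entry is 98 − 70 = 28.
Row 3: 9 + 28 + 0 + 24 + 4 + 7 + 31 = 103, so its missing entry is 98 − 103 = -5.

x = 29, b = 29, p = 18, m = 28, z = -5, q = 12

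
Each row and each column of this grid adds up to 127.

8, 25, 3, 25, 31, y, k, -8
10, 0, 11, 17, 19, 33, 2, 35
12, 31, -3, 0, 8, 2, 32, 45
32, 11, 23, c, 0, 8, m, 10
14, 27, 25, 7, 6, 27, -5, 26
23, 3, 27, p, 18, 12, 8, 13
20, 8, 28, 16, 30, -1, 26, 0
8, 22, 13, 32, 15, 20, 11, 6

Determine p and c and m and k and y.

p = 23, c = 7, m = 36, k = 17, y = 26

Column 6: 33 + 2 + 8 + 27 + 12 − 1 + 20 = 101, so its missing entry is 127 − 101 = 26.
Row 1: 8 + 25 + 3 + 25 + 31 + 26 − 8 = 110, so its missing entry is 127 − 110 = 17.
Column 7: 17 + 2 + 32 − 5 + 8 + 26 + 11 = 91, so its missing entry is 127 − 91 = 36.
Row 4: 32 + 11 + 23 + 0 + 8 + 36 + 10 = 120, so its missing entry is 127 − 120 = 7.
Row 6: 23 + 3 + 27 + 18 + 12 + 8 + 13 = 104, so its missing entry is 127 − 104 = 23.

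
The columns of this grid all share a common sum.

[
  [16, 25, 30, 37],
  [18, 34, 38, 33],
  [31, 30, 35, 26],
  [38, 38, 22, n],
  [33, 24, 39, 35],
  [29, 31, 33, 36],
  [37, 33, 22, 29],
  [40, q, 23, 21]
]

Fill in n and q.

n = 25, q = 27

Columns 1 and 3 both add up to 242, so every column sums to 242.
Column 4: 37 + 33 + 26 + 35 + 36 + 29 + 21 = 217, so the missing entry is 242 − 217 = 25.
Column 2: 25 + 34 + 30 + 38 + 24 + 31 + 33 = 215, so the missing entry is 242 − 215 = 27.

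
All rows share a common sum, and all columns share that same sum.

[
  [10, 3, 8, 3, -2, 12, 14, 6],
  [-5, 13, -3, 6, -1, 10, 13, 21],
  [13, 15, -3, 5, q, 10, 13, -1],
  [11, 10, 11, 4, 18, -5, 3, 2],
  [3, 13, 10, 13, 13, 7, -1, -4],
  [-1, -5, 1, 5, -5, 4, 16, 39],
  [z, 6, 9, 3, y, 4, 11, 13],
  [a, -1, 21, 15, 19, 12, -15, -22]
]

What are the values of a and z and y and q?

Rows 1 and 2 both sum to 54, so that's the common total.
Row 3: 13 + 15 − 3 + 5 + 10 + 13 − 1 = 52, so its missing entry is 54 − 52 = 2.
Row 8: -1 + 21 + 15 + 19 + 12 − 15 − 22 = 29, so its missing entry is 54 − 29 = 25.
Column 5: -2 − 1 + 2 + 18 + 13 − 5 + 19 = 44, so its missing entry is 54 − 44 = 10.
Row 7: 6 + 9 + 3 + 10 + 4 + 11 + 13 = 56, so its missing entry is 54 − 56 = -2.

a = 25, z = -2, y = 10, q = 2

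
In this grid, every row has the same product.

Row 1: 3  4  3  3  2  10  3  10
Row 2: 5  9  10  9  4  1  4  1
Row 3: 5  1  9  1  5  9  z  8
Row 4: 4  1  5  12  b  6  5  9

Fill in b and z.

Rows 1 and 2 each multiply to 64800, so every row has product 64800.
Row 4: 4×1×5×12×6×5×9 = 64800, so the missing entry is 64800 ÷ 64800 = 1.
Row 3: 5×1×9×1×5×9×8 = 16200, so the missing entry is 64800 ÷ 16200 = 4.

b = 1, z = 4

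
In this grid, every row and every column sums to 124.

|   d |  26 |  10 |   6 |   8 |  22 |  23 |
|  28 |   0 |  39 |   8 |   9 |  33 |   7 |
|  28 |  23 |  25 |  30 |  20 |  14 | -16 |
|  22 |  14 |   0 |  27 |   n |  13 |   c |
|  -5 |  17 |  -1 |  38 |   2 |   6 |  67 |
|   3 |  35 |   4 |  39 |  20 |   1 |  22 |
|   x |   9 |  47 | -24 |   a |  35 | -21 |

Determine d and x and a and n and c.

d = 29, x = 19, a = 59, n = 6, c = 42

The known cells in row 1 total 95, leaving 124 − 95 = 29 for the blank.
The known cells in column 7 total 82, leaving 124 − 82 = 42 for the blank.
The known cells in row 4 total 118, leaving 124 − 118 = 6 for the blank.
The known cells in column 5 total 65, leaving 124 − 65 = 59 for the blank.
The known cells in row 7 total 105, leaving 124 − 105 = 19 for the blank.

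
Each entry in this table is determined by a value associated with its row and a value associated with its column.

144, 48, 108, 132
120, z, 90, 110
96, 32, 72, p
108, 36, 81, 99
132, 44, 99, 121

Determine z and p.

Each row is a constant multiple of every other row — this is a multiplication table with the headers hidden.
Row 2 is 90/108 = 5/6 times row 1, so its entry in column 2 is 48 × 5/6 = 40.
Row 3 is 72/108 = 2/3 times row 1, so its entry in column 4 is 132 × 2/3 = 88.

z = 40, p = 88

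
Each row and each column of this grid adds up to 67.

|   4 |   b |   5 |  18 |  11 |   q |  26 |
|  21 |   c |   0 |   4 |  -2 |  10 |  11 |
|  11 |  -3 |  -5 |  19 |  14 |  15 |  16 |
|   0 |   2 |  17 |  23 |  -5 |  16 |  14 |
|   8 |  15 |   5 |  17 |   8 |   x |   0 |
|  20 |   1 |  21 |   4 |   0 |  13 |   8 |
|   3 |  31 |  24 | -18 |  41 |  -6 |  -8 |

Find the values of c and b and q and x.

Row 2 has 21 + 0 + 4 − 2 + 10 + 11 = 44; the blank must be 67 − 44 = 23.
Column 2 has 23 − 3 + 2 + 15 + 1 + 31 = 69; the blank must be 67 − 69 = -2.
Row 5 has 8 + 15 + 5 + 17 + 8 + 0 = 53; the blank must be 67 − 53 = 14.
Row 1 has 4 − 2 + 5 + 18 + 11 + 26 = 62; the blank must be 67 − 62 = 5.

c = 23, b = -2, q = 5, x = 14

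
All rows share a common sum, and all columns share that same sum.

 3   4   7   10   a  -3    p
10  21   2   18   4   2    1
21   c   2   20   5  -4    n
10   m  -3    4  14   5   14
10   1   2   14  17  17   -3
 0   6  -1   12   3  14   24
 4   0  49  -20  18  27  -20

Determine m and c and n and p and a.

m = 14, c = 12, n = 2, p = 40, a = -3

Rows 2 and 5 both sum to 58, so that's the common total.
Column 5: 4 + 5 + 14 + 17 + 3 + 18 = 61, so its missing entry is 58 − 61 = -3.
Row 4: 10 − 3 + 4 + 14 + 5 + 14 = 44, so its missing entry is 58 − 44 = 14.
Column 2: 4 + 21 + 14 + 1 + 6 + 0 = 46, so its missing entry is 58 − 46 = 12.
Row 1: 3 + 4 + 7 + 10 − 3 − 3 = 18, so its missing entry is 58 − 18 = 40.
Row 3: 21 + 12 + 2 + 20 + 5 − 4 = 56, so its missing entry is 58 − 56 = 2.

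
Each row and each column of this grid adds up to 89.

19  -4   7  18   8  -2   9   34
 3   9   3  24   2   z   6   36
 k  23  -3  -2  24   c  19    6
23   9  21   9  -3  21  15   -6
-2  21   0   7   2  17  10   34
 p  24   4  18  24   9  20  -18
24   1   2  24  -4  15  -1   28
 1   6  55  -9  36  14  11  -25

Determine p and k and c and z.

The known cells in row 6 total 81, leaving 89 − 81 = 8 for the blank.
The known cells in column 1 total 76, leaving 89 − 76 = 13 for the blank.
The known cells in row 3 total 80, leaving 89 − 80 = 9 for the blank.
The known cells in row 2 total 83, leaving 89 − 83 = 6 for the blank.

p = 8, k = 13, c = 9, z = 6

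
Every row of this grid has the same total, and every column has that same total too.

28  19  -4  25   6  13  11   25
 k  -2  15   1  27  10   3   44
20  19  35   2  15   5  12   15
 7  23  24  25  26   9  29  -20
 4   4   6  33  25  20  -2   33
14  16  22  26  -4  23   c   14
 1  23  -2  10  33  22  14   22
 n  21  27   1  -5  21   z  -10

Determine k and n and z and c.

Rows 1 and 3 both sum to 123, so that's the common total.
Row 2 has -2 + 15 + 1 + 27 + 10 + 3 + 44 = 98; the blank must be 123 − 98 = 25.
Column 1 has 28 + 25 + 20 + 7 + 4 + 14 + 1 = 99; the blank must be 123 − 99 = 24.
Row 6 has 14 + 16 + 22 + 26 − 4 + 23 + 14 = 111; the blank must be 123 − 111 = 12.
Row 8 has 24 + 21 + 27 + 1 − 5 + 21 − 10 = 79; the blank must be 123 − 79 = 44.

k = 25, n = 24, z = 44, c = 12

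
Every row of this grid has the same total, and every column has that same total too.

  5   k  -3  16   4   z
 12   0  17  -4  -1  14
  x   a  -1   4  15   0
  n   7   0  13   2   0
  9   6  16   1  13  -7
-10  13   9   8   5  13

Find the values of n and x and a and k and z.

n = 16, x = 6, a = 14, k = -2, z = 18

Rows 2 and 5 both sum to 38, so that's the common total.
Row 4: 7 + 0 + 13 + 2 + 0 = 22, so its missing entry is 38 − 22 = 16.
Column 1: 5 + 12 + 16 + 9 − 10 = 32, so its missing entry is 38 − 32 = 6.
Row 3: 6 − 1 + 4 + 15 + 0 = 24, so its missing entry is 38 − 24 = 14.
Column 2: 0 + 14 + 7 + 6 + 13 = 40, so its missing entry is 38 − 40 = -2.
Row 1: 5 − 2 − 3 + 16 + 4 = 20, so its missing entry is 38 − 20 = 18.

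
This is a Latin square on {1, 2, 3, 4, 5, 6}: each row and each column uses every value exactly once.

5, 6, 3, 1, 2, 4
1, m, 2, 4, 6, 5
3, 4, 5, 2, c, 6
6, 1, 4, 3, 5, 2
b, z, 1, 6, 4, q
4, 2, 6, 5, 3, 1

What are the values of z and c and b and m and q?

z = 5, c = 1, b = 2, m = 3, q = 3

At (row 3, col 5): row 3 already has {2, 3, 4, 5, 6}, so the value is 1.
Cell (5,1): column 1 already has {1, 3, 4, 5, 6} → 2.
Cell (2,2): row 2 already has {1, 2, 4, 5, 6} → 3.
For row 5, column 6: column 6 already has {1, 2, 4, 5, 6}; that leaves 3.
Cell (5,2): row 5 already has {1, 2, 3, 4, 6} → 5.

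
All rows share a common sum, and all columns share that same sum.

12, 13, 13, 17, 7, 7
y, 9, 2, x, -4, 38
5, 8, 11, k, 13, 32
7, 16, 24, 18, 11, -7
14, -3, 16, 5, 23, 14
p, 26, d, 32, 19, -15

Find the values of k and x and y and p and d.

Rows 1 and 4 both sum to 69, so that's the common total.
Row 3: 5 + 8 + 11 + 13 + 32 = 69, so its missing entry is 69 − 69 = 0.
Column 4: 17 + 0 + 18 + 5 + 32 = 72, so its missing entry is 69 − 72 = -3.
Row 2: 9 + 2 − 3 − 4 + 38 = 42, so its missing entry is 69 − 42 = 27.
Column 1: 12 + 27 + 5 + 7 + 14 = 65, so its missing entry is 69 − 65 = 4.
Row 6: 4 + 26 + 32 + 19 − 15 = 66, so its missing entry is 69 − 66 = 3.

k = 0, x = -3, y = 27, p = 4, d = 3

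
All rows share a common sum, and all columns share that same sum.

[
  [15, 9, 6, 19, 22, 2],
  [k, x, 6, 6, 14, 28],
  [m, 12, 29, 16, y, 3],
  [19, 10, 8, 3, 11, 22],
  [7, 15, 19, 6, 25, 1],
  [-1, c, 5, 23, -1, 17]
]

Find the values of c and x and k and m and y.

Rows 1 and 4 both sum to 73, so that's the common total.
The known cells in column 5 total 71, leaving 73 − 71 = 2 for the blank.
The known cells in row 3 total 62, leaving 73 − 62 = 11 for the blank.
The known cells in row 6 total 43, leaving 73 − 43 = 30 for the blank.
The known cells in column 2 total 76, leaving 73 − 76 = -3 for the blank.
The known cells in row 2 total 51, leaving 73 − 51 = 22 for the blank.

c = 30, x = -3, k = 22, m = 11, y = 2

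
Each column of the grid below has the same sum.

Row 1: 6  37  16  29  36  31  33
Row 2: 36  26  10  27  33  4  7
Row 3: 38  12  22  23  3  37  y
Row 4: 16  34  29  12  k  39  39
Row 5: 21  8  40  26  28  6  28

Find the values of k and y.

k = 17, y = 10

Column 1 sums to 117 and so does column 2; that's the common total.
In column 5 the known cells total 100, leaving 117 − 100 = 17.
In column 7 the known cells total 107, leaving 117 − 107 = 10.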